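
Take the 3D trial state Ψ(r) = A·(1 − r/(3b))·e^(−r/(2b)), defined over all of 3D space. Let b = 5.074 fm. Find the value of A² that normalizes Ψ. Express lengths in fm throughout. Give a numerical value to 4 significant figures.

A^2 ≈ 0.0009138 fm^(-3)

The normalization condition is ∫|Ψ|² 4πr² dr = 1 from 0 to ∞.
∫|Ψ|² 4πr² dr = A²·(8·π·b^3/3).
With b = 5.074: A² = 0.00091376 and A = 0.030228.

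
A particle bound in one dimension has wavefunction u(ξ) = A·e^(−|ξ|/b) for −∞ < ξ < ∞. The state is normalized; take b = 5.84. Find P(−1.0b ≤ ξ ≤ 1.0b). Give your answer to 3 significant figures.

The probability is P = ∫ |u|² dξ over [−1.0b, 1.0b].
The normalization integral ∫|u|²dξ over the whole domain equals b·A², and A² cancels in the ratio.
By symmetry take twice the ξ ≥ 0 contribution in numerator and denominator; the 2's cancel. In terms of t = ξ/b (A² and the length scale cancel between numerator and denominator), P = [∫_{0}^{1.0} e^(-2·t) dt] / [∫_{0}^{∞} e^(-2·t) dt].
An antiderivative of e^(-2·t) is -e^(-2·t)/2; evaluating from 0 to 1.0 gives 1/2 - e^(-2)/2, while the full integral is 1/2.
Taking the ratio, P = 0.8647.

P ≈ 0.865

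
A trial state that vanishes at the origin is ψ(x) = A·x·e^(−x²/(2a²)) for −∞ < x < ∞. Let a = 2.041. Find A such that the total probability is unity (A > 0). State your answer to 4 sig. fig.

A ≈ 0.3643

Normalization requires ∫|ψ|² dx = 1, integrated from −∞ to ∞.
With ∫_{−∞}^{∞} x^(2m) e^(−αx²) dx = (2m−1)!!·√π / (2^m α^(m+1/2)), ∫|ψ|² dx = A²·(√(π)·a^3/2).
So A² = (√(π)·a^3/2)^(−1).
With a = 2.041: A² = 0.13272 and A = 0.36430.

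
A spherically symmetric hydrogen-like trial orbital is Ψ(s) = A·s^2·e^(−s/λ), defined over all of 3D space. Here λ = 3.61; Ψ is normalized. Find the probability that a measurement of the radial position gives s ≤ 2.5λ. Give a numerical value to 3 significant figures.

P ≈ 0.238

P = ∫ |Ψ|² 4πs² ds over s ≤ 2.5λ.
The full normalization integral is A²·[45·π·λ^7/2] = 1, fixing A².
In terms of u = s/λ (A², 4π and the length scale all cancel between numerator and denominator), P = [∫_{0}^{2.5} u^6·e^(-2·u) du] / [∫_{0}^{∞} u^6·e^(-2·u) du].
With ∫ u^6·e^(-2·u) du = -(4·u^6 + 12·u^5 + 30·u^4 + 60·u^3 + 90·u^2 + 90·u + 45)·e^(-2·u)/8 + C, the region integral is ≈ 1.3377 and the full one is 45/8.
This evaluates to P = 0.2378.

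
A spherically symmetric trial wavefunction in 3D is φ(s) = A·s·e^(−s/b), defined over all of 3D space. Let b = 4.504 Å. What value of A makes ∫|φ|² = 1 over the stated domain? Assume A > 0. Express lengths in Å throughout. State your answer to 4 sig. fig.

A ≈ 0.007566 Å^(-5/2)

Require ∫ |φ|² 4πs² ds = 1 over the whole domain.
(Spherical symmetry: dV = 4πs² ds.)
∫|φ|² 4πs² ds = A²·(3·π·b^5).
Setting this equal to 1 gives A² = 1/(3·π·b^5).
Plugging in b = 4.504 yields A = 0.0075660.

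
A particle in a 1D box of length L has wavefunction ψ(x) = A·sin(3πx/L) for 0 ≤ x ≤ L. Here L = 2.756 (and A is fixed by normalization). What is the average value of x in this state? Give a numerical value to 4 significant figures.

⟨x⟩ = ∫ x |ψ|² dx over the full domain.
Since the A² factors cancel between numerator and denominator, ⟨x⟩ = L/2.
Putting L = 2.756 gives 1.3780.

⟨x⟩ ≈ 1.378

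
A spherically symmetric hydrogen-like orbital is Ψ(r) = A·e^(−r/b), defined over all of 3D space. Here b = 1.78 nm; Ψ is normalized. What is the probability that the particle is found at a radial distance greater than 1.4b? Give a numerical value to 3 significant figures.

P = ∫ |Ψ|² 4πr² dr over r > 1.4b.
A² is fixed by ∫₀^∞ 4πr²|Ψ|² dr = 1, i.e. A² = (π·b^3)^(−1).
Let u = r/b; then A², 4π and the length scale all cancel, so P = ∫_{1.4}^{∞} u^2·e^(-2·u) du ÷ ∫_{0}^{∞} u^2·e^(-2·u) du.
An antiderivative of u^2·e^(-2·u) is -(2·u^2 + 2·u + 1)·e^(-2·u)/4; evaluating from 1.4 to ∞ gives 193·e^(-14/5)/100, while the full integral is 1/4.
This evaluates to P = 0.4695.

P ≈ 0.469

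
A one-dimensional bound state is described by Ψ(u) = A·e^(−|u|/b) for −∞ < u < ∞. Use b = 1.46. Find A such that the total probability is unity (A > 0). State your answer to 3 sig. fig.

Normalization requires ∫|Ψ|² du = 1, integrated from −∞ to ∞.
Using ∫₀^∞ uⁿ e^(−αu) du = n!/αⁿ⁺¹, ∫|Ψ|² du = A²·(b).
With b = 1.46: A² = 0.6849 and A = 0.8276.

A ≈ 0.828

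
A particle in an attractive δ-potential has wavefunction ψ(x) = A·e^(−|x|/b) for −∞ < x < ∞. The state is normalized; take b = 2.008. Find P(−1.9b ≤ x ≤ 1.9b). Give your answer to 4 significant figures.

|ψ|² is the probability density, so P = ∫_{−1.9b}^{1.9b} |ψ|² dx.
Since A² = 1/(b), this is the region integral divided by the full normalization integral.
Both integrals are even about x = 0, so only the x ≥ 0 halves are needed (the factors of 2 cancel). Let u = x/b; then A² and the length scale cancel, so P = ∫_{0}^{1.9} e^(-2·u) du ÷ ∫_{0}^{∞} e^(-2·u) du.
An antiderivative of e^(-2·u) is -e^(-2·u)/2; evaluating from 0 to 1.9 gives 1/2 - e^(-19/5)/2, while the full integral is 1/2.
This works out to P = 0.97763.

P ≈ 0.9776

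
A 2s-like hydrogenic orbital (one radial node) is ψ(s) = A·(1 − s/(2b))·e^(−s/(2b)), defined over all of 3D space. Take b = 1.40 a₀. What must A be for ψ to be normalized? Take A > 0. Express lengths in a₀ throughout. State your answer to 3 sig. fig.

A ≈ 0.120 a₀^(-3/2)

Require ∫ |ψ|² 4πs² ds = 1 over the whole domain.
The angular integral contributes 4π, leaving ∫₀^∞ s²|ψ|² ds.
Recall ∫₀^∞ s^m e^(−s/β) ds = m!·β^(m+1), the integral (without the A² prefactor) comes out to 8·π·b^3.
Setting this equal to 1 gives A² = 1/(8·π·b^3).
Substituting b = 1.40 gives A² = 0.01450, so A = 0.1204.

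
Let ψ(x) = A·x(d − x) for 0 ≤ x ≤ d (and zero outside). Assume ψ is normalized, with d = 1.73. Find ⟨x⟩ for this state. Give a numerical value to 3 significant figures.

⟨x⟩ = ∫ x |ψ|² dx over the full domain.
Expanding the polynomial and integrating term by term, since the A² factors cancel between numerator and denominator, ⟨x⟩ = d/2.
With d = 1.73, ⟨x⟩ = 0.8650.

⟨x⟩ ≈ 0.865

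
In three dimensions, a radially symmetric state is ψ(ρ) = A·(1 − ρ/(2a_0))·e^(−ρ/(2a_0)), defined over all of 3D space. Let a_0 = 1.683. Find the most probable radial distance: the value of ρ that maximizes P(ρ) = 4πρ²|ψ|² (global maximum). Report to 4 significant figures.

Differentiate P(ρ) = 4πρ²|ψ|² with respect to ρ and set to zero.
This gives ρ = a_0·(√(5) + 3).
With a_0 = 1.683, the most probable radial distance is 8.8123.

ρ ≈ 8.812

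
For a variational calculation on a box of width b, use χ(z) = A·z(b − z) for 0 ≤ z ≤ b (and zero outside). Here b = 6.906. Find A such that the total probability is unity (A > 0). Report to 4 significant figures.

A ≈ 0.04370

Require ∫ |χ|² dz = 1 over the whole domain.
Expanding the polynomial and integrating term by term, ∫|χ|² dz = A²·(b^5/30).
Setting this equal to 1 gives A² = 1/(b^5/30).
Plugging in b = 6.906 yields A = 0.043701.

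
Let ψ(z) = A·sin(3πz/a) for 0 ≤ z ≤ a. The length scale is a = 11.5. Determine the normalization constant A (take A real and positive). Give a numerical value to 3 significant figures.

The normalization condition is ∫|ψ|² dz = 1 from 0 to a.
Using sin²θ = (1 − cos 2θ)/2, carrying out the integral gives A² · a/2.
Substituting a = 11.5 gives A² = 0.1739, so A = 0.4170.

A ≈ 0.417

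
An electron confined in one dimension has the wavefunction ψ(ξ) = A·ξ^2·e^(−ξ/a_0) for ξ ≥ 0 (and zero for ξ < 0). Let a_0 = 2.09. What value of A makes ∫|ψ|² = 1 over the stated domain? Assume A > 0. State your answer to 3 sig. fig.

A ≈ 0.183

Normalization requires ∫|ψ|² dξ = 1, integrated from 0 to ∞.
Carrying out the integral gives A² · 3·a_0^5/4.
Setting this equal to 1 gives A² = 1/(3·a_0^5/4).
Substituting a_0 = 2.09 gives A² = 0.03344, so A = 0.1829.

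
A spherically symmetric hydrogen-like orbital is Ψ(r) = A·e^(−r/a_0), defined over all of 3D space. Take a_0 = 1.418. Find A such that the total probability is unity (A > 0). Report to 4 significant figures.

A ≈ 0.3341

Require ∫ |Ψ|² 4πr² dr = 1 over the whole domain.
(Spherical symmetry: dV = 4πr² dr.)
∫|Ψ|² 4πr² dr = A²·(π·a_0^3).
Plugging in a_0 = 1.418 yields A = 0.33413.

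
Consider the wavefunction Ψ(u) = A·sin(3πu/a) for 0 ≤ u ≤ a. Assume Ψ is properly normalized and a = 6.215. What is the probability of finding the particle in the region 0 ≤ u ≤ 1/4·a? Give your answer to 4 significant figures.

P ≈ 0.3031

|Ψ|² is the probability density, so P = ∫_{0}^{1/4·a} |Ψ|² du.
With A² fixed by ∫|Ψ|² = 1, i.e. A² = (a/2)^(−1), substitute and integrate.
In terms of t = u/a (A² and the length scale cancel between numerator and denominator), P = [∫_{0}^{1/4} sin(3·π·t)^2 dt] / [∫_{0}^{1} sin(3·π·t)^2 dt].
Using ∫ sin(3·π·t)^2 dt = t/2 - sin(6·π·t)/(12·π), the numerator is 1/(12·π) + 1/8 and the denominator is 1/2.
Taking the ratio, P = (2 + 3·π)/(12·π).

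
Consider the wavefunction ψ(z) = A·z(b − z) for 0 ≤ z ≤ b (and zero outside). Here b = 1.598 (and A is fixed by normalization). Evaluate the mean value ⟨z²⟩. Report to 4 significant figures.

⟨z²⟩ = ∫ z^2 |ψ|² dz over the full domain.
Expanding the polynomial and integrating term by term, since the A² factors cancel between numerator and denominator, ⟨z²⟩ = 2·b^2/7.
Putting b = 1.598 gives 0.72960.

⟨z^2⟩ ≈ 0.7296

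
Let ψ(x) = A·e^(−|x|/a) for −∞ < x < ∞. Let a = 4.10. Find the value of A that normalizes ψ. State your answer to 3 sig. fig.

Normalization requires ∫|ψ|² dx = 1, integrated from −∞ to ∞.
With ∫₀^∞ x^0 e^(−αx) dx = 0!/α^1, ∫|ψ|² dx = A²·(a).
Hence A² = 1/[a].
Substituting a = 4.10 gives A² = 0.2439, so A = 0.4939.

A ≈ 0.494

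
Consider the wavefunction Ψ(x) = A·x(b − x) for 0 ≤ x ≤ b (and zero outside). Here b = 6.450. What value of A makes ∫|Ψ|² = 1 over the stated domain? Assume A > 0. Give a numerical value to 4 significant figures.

We need A² ∫|f|² dx = 1, taking the integral from 0 to b.
∫|Ψ|² dx = A²·(b^5/30).
With b = 6.450: A² = 0.0026873 and A = 0.051840.

A ≈ 0.05184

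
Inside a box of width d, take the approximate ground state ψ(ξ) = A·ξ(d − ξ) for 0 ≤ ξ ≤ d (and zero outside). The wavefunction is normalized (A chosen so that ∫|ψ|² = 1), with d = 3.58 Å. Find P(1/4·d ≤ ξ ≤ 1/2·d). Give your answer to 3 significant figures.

P ≈ 0.396

P = ∫_{1/4·d}^{1/2·d} |ψ(ξ)|² dξ.
With A² fixed by ∫|ψ|² = 1, i.e. A² = (d^5/30)^(−1), substitute and integrate.
Let u = ξ/d; then A² and the length scale cancel, so P = ∫_{1/4}^{1/2} u^2·(1 - u)^2 du ÷ ∫_{0}^{1} u^2·(1 - u)^2 du.
With ∫ u^2·(1 - u)^2 du = u^3·(6·u^2 - 15·u + 10)/30 + C, the region integral is ≈ 0.013216 and the full one is 1/30.
Evaluating gives P = 203/512.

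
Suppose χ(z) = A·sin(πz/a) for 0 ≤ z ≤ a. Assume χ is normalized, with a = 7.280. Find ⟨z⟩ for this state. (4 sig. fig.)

The expectation value is the |χ|²-weighted average of z: ∫ z|χ|² dz.
The ratio of the moment integral to the normalization integral gives ⟨z⟩ = a/2.
Putting a = 7.280 gives 3.6400.

⟨z⟩ ≈ 3.640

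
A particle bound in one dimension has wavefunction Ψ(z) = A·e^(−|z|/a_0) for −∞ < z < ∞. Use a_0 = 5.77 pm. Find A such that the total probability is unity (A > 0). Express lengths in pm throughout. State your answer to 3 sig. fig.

A ≈ 0.416 pm^(-1/2)

Require ∫ |Ψ|² dz = 1 over the whole domain.
With Ψ = A·e^(−|z|/a_0), the integral evaluates to A²·[a_0].
Substituting a_0 = 5.77 gives A² = 0.1733, so A = 0.4163.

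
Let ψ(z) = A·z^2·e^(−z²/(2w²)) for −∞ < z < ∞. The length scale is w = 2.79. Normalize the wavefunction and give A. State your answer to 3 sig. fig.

Normalization requires ∫|ψ|² dz = 1, integrated from −∞ to ∞.
∫|ψ|² dz = A²·(3·√(π)·w^5/4).
Substituting w = 2.79 gives A² = 0.004450, so A = 0.06671.

A ≈ 0.0667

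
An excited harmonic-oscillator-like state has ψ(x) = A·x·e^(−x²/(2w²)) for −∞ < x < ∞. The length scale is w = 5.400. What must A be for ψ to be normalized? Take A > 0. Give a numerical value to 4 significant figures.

A ≈ 0.08465

Require ∫ |ψ|² dx = 1 over the whole domain.
∫|ψ|² dx = A²·(√(π)·w^3/2).
So A² = (√(π)·w^3/2)^(−1).
With w = 5.400: A² = 0.0071660 and A = 0.084652.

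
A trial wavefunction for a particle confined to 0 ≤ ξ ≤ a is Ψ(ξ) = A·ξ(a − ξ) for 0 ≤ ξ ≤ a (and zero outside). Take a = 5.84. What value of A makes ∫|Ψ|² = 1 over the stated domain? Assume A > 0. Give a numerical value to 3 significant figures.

Require ∫ |Ψ|² dξ = 1 over the whole domain.
Expanding the polynomial and integrating term by term, the integral (without the A² prefactor) comes out to a^5/30.
So A² = (a^5/30)^(−1).
Plugging in a = 5.84 yields A = 0.06646.

A ≈ 0.0665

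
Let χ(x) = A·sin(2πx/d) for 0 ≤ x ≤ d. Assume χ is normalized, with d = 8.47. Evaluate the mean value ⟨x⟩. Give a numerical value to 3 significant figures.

⟨x⟩ ≈ 4.24

⟨x⟩ = ∫ x |χ|² dx over the full domain.
Since the A² factors cancel between numerator and denominator, ⟨x⟩ = d/2.
Putting d = 8.47 gives 4.235.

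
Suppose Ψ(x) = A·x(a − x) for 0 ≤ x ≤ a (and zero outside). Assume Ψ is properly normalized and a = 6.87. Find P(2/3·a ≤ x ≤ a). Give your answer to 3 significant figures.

P ≈ 0.210

P = ∫_{2/3·a}^{a} |Ψ(x)|² dx.
Since A² = 1/(a^5/30), this is the region integral divided by the full normalization integral.
Let u = x/a; then A² and the length scale cancel, so P = ∫_{2/3}^{1} u^2·(1 - u)^2 du ÷ ∫_{0}^{1} u^2·(1 - u)^2 du.
With ∫ u^2·(1 - u)^2 du = u^3·(6·u^2 - 15·u + 10)/30 + C, the region integral is 17/2430 and the full one is 1/30.
The result is P = 17/81.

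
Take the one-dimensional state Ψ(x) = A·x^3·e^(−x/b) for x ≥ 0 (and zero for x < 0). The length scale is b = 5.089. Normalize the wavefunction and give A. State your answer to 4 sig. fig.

A ≈ 0.001418

We need A² ∫|f|² dx = 1, taking the integral from 0 to ∞.
Recall ∫₀^∞ x^m e^(−x/β) dx = m!·β^(m+1), the integral (without the A² prefactor) comes out to 45·b^7/8.
Plugging in b = 5.089 yields A = 0.0014182.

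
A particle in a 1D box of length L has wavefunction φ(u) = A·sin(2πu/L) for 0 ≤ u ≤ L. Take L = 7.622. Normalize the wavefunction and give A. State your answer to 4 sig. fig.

Normalization requires ∫|φ|² du = 1, integrated from 0 to L.
The integral (without the A² prefactor) comes out to L/2.
Substituting L = 7.622 gives A² = 0.26240, so A = 0.51225.

A ≈ 0.5122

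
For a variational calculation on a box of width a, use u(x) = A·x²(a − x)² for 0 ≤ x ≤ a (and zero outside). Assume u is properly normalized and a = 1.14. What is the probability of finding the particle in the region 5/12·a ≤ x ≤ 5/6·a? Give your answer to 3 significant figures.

P ≈ 0.689

P = ∫_{5/12·a}^{5/6·a} |u(x)|² dx.
With A² fixed by ∫|u|² = 1, i.e. A² = (a^9/630)^(−1), substitute and integrate.
Substituting t = x/a, A² and the length scale cancel in the ratio: P = ∫_{5/12}^{5/6} t^4·(1 - t)^4 dt / ∫_{0}^{1} t^4·(1 - t)^4 dt.
Using ∫ t^4·(1 - t)^4 dt = t^5·(70·t^4 - 315·t^3 + 540·t^2 - 420·t + 126)/630, the numerator is ≈ 0.0010932 and the denominator is 1/630.
Taking the ratio, P = 0.6887.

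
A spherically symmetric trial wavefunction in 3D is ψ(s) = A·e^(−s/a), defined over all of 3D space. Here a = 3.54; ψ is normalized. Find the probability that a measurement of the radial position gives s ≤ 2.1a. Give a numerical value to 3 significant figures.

P ≈ 0.790

P = ∫ |ψ|² 4πs² ds over s ≤ 2.1a.
A² is fixed by ∫₀^∞ 4πs²|ψ|² ds = 1, i.e. A² = (π·a^3)^(−1).
Substituting u = s/a, A², 4π and the length scale all cancel in the ratio: P = ∫_{0}^{2.1} u^2·e^(-2·u) du / ∫_{0}^{∞} u^2·e^(-2·u) du.
An antiderivative of u^2·e^(-2·u) is -(2·u^2 + 2·u + 1)·e^(-2·u)/4; evaluating from 0 to 2.1 gives 1/4 - 701·e^(-21/5)/200, while the full integral is 1/4.
This evaluates to P = 0.7898.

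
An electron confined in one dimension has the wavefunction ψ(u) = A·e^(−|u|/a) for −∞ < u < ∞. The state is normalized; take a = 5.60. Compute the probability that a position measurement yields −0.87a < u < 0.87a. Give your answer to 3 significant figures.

P ≈ 0.824

P = ∫_{−0.87a}^{0.87a} |ψ(u)|² du.
Since A² = 1/(a), this is the region integral divided by the full normalization integral.
By symmetry take twice the u ≥ 0 contribution in numerator and denominator; the 2's cancel. Substituting t = u/a, A² and the length scale cancel in the ratio: P = ∫_{0}^{0.87} e^(-2·t) dt / ∫_{0}^{∞} e^(-2·t) dt.
Using ∫ e^(-2·t) dt = -e^(-2·t)/2, the numerator is 1/2 - e^(-87/50)/2 and the denominator is 1/2.
Taking the ratio, P = 0.8245.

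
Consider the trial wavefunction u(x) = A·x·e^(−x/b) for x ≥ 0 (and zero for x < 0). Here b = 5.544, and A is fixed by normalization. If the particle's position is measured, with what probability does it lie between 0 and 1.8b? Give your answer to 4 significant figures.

P = ∫_{0}^{1.8b} |u(x)|² dx.
The normalization integral ∫|u|²dx over the whole domain equals b^3/4·A², and A² cancels in the ratio.
In terms of t = x/b (A² and the length scale cancel between numerator and denominator), P = [∫_{0}^{1.8} t^2·e^(-2·t) dt] / [∫_{0}^{∞} t^2·e^(-2·t) dt].
With ∫ t^2·e^(-2·t) dt = -(2·t^2 + 2·t + 1)·e^(-2·t)/4 + C, the region integral is 1/4 - 277·e^(-18/5)/100 and the full one is 1/4.
The result is P = 0.69725.

P ≈ 0.6973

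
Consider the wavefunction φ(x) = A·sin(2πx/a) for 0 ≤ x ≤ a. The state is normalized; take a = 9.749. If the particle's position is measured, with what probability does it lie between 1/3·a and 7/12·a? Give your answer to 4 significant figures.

P ≈ 0.1122

|φ|² is the probability density, so P = ∫_{1/3·a}^{7/12·a} |φ|² dx.
The normalization integral ∫|φ|²dx over the whole domain equals a/2·A², and A² cancels in the ratio.
In terms of u = x/a (A² and the length scale cancel between numerator and denominator), P = [∫_{1/3}^{7/12} sin(2·π·u)^2 du] / [∫_{0}^{1} sin(2·π·u)^2 du].
Using ∫ sin(2·π·u)^2 du = u/2 - sin(4·π·u)/(8·π), the numerator is -√(3)/(8·π) + 1/8 and the denominator is 1/2.
This works out to P = (π - √(3))/(4·π).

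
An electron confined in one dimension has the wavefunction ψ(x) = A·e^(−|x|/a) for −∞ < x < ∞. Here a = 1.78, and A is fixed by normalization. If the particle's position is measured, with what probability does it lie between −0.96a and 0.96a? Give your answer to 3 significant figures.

The probability is P = ∫ |ψ|² dx over [−0.96a, 0.96a].
Since A² = 1/(a), this is the region integral divided by the full normalization integral.
Both integrals are even about x = 0, so only the x ≥ 0 halves are needed (the factors of 2 cancel). Substituting u = x/a, A² and the length scale cancel in the ratio: P = ∫_{0}^{0.96} e^(-2·u) du / ∫_{0}^{∞} e^(-2·u) du.
Using ∫ e^(-2·u) du = -e^(-2·u)/2, the numerator is 1/2 - e^(-48/25)/2 and the denominator is 1/2.
The result is P = 0.8534.

P ≈ 0.853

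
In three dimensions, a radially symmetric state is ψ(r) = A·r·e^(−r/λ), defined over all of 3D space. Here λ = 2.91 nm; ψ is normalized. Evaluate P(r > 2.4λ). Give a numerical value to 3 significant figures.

Integrate the radial probability density 4πr²|ψ|² over r > 2.4λ.
A² is fixed by ∫₀^∞ 4πr²|ψ|² dr = 1, i.e. A² = (3·π·λ^5)^(−1).
In terms of u = r/λ (A², 4π and the length scale all cancel between numerator and denominator), P = [∫_{2.4}^{∞} u^4·e^(-2·u) du] / [∫_{0}^{∞} u^4·e^(-2·u) du].
Using ∫ u^4·e^(-2·u) du = -(u^4/2 + u^3 + 3·u^2/2 + 3·u/2 + 3/4)·e^(-2·u), the numerator is ≈ 0.35719 and the denominator is 3/4.
This evaluates to P = 0.4763.

P ≈ 0.476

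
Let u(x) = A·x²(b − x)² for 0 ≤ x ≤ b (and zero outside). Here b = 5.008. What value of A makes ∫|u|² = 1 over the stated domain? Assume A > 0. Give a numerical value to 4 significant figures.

A ≈ 0.01783

The normalization condition is ∫|u|² dx = 1 from 0 to b.
Expanding the polynomial and integrating term by term, ∫|u|² dx = A²·(b^9/630).
Setting this equal to 1 gives A² = 1/(b^9/630).
Plugging in b = 5.008 yields A = 0.017831.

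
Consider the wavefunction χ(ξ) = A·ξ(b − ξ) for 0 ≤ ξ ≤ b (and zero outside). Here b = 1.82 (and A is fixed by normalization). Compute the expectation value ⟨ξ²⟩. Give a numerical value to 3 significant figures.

⟨ξ^2⟩ ≈ 0.946

The expectation value is the |χ|²-weighted average of ξ^2: ∫ ξ^2|χ|² dξ.
Expanding the polynomial and integrating term by term, the ratio of the moment integral to the normalization integral gives ⟨ξ²⟩ = 2·b^2/7.
With b = 1.82, ⟨ξ^2⟩ = 0.9464.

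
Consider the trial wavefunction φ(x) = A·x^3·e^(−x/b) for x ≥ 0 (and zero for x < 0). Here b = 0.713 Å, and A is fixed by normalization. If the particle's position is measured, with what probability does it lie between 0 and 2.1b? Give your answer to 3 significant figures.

|φ|² is the probability density, so P = ∫_{0}^{2.1b} |φ|² dx.
The normalization integral ∫|φ|²dx over the whole domain equals 45·b^7/8·A², and A² cancels in the ratio.
Let u = x/b; then A² and the length scale cancel, so P = ∫_{0}^{2.1} u^6·e^(-2·u) du ÷ ∫_{0}^{∞} u^6·e^(-2·u) du.
Using ∫ u^6·e^(-2·u) du = -(4·u^6 + 12·u^5 + 30·u^4 + 60·u^3 + 90·u^2 + 90·u + 45)·e^(-2·u)/8, the numerator is ≈ 0.74552 and the denominator is 45/8.
Taking the ratio, P = 0.1325.

P ≈ 0.133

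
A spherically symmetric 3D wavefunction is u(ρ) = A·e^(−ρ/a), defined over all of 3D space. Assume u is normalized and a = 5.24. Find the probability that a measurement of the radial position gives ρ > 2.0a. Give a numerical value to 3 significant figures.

P ≈ 0.238

Integrate the radial probability density 4πρ²|u|² over ρ > 2.0a.
The full normalization integral is A²·[π·a^3] = 1, fixing A².
In terms of t = ρ/a (A², 4π and the length scale all cancel between numerator and denominator), P = [∫_{2.0}^{∞} t^2·e^(-2·t) dt] / [∫_{0}^{∞} t^2·e^(-2·t) dt].
Using ∫ t^2·e^(-2·t) dt = -(2·t^2 + 2·t + 1)·e^(-2·t)/4, the numerator is 13·e^(-4)/4 and the denominator is 1/4.
Taking the ratio yields P = 0.2381.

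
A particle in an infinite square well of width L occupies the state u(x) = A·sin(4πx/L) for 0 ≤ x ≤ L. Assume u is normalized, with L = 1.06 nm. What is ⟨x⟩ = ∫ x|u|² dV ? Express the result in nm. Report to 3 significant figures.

⟨x⟩ = ∫ x |u|² dx over the full domain.
Using sin²θ = (1 − cos 2θ)/2, the ratio of the moment integral to the normalization integral gives ⟨x⟩ = L/2.
With L = 1.06, ⟨x⟩ = 0.5300.

⟨x⟩ ≈ 0.530 nm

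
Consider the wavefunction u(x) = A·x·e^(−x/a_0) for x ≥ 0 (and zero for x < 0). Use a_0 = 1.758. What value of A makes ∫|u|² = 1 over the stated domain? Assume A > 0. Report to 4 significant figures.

A ≈ 0.8580

We need A² ∫|f|² dx = 1, taking the integral from 0 to ∞.
Recall ∫₀^∞ x^m e^(−x/β) dx = m!·β^(m+1), with u = A·x·e^(−x/a_0), the integral evaluates to A²·[a_0^3/4].
Hence A² = 1/[a_0^3/4].
With a_0 = 1.758: A² = 0.73621 and A = 0.85803.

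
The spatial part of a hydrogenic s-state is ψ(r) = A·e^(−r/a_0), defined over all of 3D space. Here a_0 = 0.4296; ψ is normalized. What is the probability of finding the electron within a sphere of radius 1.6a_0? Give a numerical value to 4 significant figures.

Integrate the radial probability density 4πr²|ψ|² over r ≤ 1.6a_0.
The full normalization integral is A²·[π·a_0^3] = 1, fixing A².
Substituting u = r/a_0, A², 4π and the length scale all cancel in the ratio: P = ∫_{0}^{1.6} u^2·e^(-2·u) du / ∫_{0}^{∞} u^2·e^(-2·u) du.
With ∫ u^2·e^(-2·u) du = -(2·u^2 + 2·u + 1)·e^(-2·u)/4 + C, the region integral is 1/4 - 233·e^(-16/5)/100 and the full one is 1/4.
Taking the ratio yields P = 0.62010.

P ≈ 0.6201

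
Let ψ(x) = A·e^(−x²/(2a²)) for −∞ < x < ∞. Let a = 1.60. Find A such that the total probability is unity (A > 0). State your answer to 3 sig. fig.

A ≈ 0.594

Require ∫ |ψ|² dx = 1 over the whole domain.
With ∫_{−∞}^{∞} x^(2m) e^(−αx²) dx = (2m−1)!!·√π / (2^m α^(m+1/2)), with ψ = A·e^(−x²/(2a²)), the integral evaluates to A²·[√(π)·a].
Setting this equal to 1 gives A² = 1/(√(π)·a).
With a = 1.60: A² = 0.3526 and A = 0.5938.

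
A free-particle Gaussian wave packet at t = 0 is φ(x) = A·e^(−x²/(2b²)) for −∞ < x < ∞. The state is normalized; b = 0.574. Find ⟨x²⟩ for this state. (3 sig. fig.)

⟨x^2⟩ ≈ 0.165

⟨x²⟩ = ∫ x^2 |φ|² dx over the full domain.
Since the A² factors cancel between numerator and denominator, ⟨x²⟩ = b^2/2.
With b = 0.574, ⟨x^2⟩ = 0.1647.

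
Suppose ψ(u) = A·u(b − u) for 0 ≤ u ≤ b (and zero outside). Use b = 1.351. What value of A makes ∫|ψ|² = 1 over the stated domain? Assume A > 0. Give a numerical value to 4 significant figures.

The normalization condition is ∫|ψ|² du = 1 from 0 to b.
Carrying out the integral gives A² · b^5/30.
Substituting b = 1.351 gives A² = 6.6657, so A = 2.5818.

A ≈ 2.582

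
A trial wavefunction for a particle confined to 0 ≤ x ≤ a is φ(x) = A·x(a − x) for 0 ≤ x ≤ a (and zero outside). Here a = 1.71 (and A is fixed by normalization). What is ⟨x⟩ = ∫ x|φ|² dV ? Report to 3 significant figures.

⟨x⟩ ≈ 0.855

By definition ⟨x⟩ = ∫ x |φ(x)|² dx.
Expanding the polynomial and integrating term by term, the ratio of the moment integral to the normalization integral gives ⟨x⟩ = a/2.
With a = 1.71, ⟨x⟩ = 0.8550.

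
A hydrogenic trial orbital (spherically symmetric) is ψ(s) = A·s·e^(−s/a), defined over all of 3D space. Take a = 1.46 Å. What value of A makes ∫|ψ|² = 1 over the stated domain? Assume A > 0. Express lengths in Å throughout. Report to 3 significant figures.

A ≈ 0.126 Å^(-5/2)

Normalization requires ∫|ψ|² 4πs² ds = 1, integrated from 0 to ∞.
With ∫₀^∞ s^4 e^(−αs) ds = 4!/α^5, ∫|ψ|² 4πs² ds = A²·(3·π·a^5).
Setting this equal to 1 gives A² = 1/(3·π·a^5).
Plugging in a = 1.46 yields A = 0.1265.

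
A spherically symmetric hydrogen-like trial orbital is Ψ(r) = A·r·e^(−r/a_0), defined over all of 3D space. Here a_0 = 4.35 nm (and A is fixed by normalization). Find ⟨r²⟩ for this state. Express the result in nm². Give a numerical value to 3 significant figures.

By definition ⟨r²⟩ = ∫ r^2 |Ψ(r)|² 4πr² dr.
Since the A² factors cancel between numerator and denominator, ⟨r²⟩ = 15·a_0^2/2.
Putting a_0 = 4.35 gives 141.9.

⟨r^2⟩ ≈ 142 nm^2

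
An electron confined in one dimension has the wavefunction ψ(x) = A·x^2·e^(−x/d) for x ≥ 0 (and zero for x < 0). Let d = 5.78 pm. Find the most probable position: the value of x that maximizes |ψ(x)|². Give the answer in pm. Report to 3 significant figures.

x ≈ 11.6 pm

The maximum of |ψ(x)|² occurs where its derivative vanishes.
This gives x = 2·d.
With d = 5.78, the most probable position is 11.56 pm.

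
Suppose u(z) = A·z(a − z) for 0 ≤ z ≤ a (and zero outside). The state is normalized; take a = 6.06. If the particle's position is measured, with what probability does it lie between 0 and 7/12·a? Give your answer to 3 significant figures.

P = ∫_{0}^{7/12·a} |u(z)|² dz.
Since A² = 1/(a^5/30), this is the region integral divided by the full normalization integral.
Substituting t = z/a, A² and the length scale cancel in the ratio: P = ∫_{0}^{7/12} t^2·(1 - t)^2 dt / ∫_{0}^{1} t^2·(1 - t)^2 dt.
Using ∫ t^2·(1 - t)^2 dt = t^3·(6·t^2 - 15·t + 10)/30, the numerator is ≈ 0.021779 and the denominator is 1/30.
This works out to P = 0.6534.

P ≈ 0.653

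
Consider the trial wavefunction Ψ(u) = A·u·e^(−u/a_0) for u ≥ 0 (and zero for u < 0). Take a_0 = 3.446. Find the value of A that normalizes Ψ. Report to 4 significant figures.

A ≈ 0.3126

Require ∫ |Ψ|² du = 1 over the whole domain.
With Ψ = A·u·e^(−u/a_0), the integral evaluates to A²·[a_0^3/4].
With a_0 = 3.446: A² = 0.097749 and A = 0.31265.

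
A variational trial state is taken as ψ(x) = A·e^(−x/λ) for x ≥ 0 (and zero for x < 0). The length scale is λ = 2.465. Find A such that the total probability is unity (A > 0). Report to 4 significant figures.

We need A² ∫|f|² dx = 1, taking the integral from 0 to ∞.
The integral (without the A² prefactor) comes out to λ/2.
So A² = (λ/2)^(−1).
Plugging in λ = 2.465 yields A = 0.90075.

A ≈ 0.9008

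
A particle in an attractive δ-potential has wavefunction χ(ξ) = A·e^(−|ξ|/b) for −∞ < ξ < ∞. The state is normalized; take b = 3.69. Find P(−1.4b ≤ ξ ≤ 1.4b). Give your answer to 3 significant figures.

P ≈ 0.939

P = ∫_{−1.4b}^{1.4b} |χ(ξ)|² dξ.
The normalization integral ∫|χ|²dξ over the whole domain equals b·A², and A² cancels in the ratio.
Both integrals are even about ξ = 0, so only the ξ ≥ 0 halves are needed (the factors of 2 cancel). Substituting u = ξ/b, A² and the length scale cancel in the ratio: P = ∫_{0}^{1.4} e^(-2·u) du / ∫_{0}^{∞} e^(-2·u) du.
Using ∫ e^(-2·u) du = -e^(-2·u)/2, the numerator is 1/2 - e^(-14/5)/2 and the denominator is 1/2.
The result is P = 0.9392.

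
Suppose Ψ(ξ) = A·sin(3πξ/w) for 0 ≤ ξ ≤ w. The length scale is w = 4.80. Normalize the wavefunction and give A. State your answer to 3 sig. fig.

We need A² ∫|f|² dξ = 1, taking the integral from 0 to w.
Using sin²θ = (1 − cos 2θ)/2, the integral (without the A² prefactor) comes out to w/2.
Hence A² = 1/[w/2].
Substituting w = 4.80 gives A² = 0.4167, so A = 0.6455.

A ≈ 0.645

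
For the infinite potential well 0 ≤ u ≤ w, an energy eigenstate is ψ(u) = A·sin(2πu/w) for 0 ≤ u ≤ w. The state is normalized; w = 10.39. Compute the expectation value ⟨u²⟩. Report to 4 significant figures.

⟨u^2⟩ ≈ 34.62

The expectation value is the |ψ|²-weighted average of u^2: ∫ u^2|ψ|² du.
Using sin²θ = (1 − cos 2θ)/2, since the A² factors cancel between numerator and denominator, ⟨u²⟩ = -w^2/(8·π^2) + w^2/3.
With w = 10.39, ⟨u^2⟩ = 34.617.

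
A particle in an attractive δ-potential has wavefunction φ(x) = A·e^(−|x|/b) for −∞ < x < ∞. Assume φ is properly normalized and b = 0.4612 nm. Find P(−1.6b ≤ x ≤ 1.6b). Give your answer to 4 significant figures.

P ≈ 0.9592

P = ∫_{−1.6b}^{1.6b} |φ(x)|² dx.
The normalization integral ∫|φ|²dx over the whole domain equals b·A², and A² cancels in the ratio.
Both integrals are even about x = 0, so only the x ≥ 0 halves are needed (the factors of 2 cancel). Substituting u = x/b, A² and the length scale cancel in the ratio: P = ∫_{0}^{1.6} e^(-2·u) du / ∫_{0}^{∞} e^(-2·u) du.
Using ∫ e^(-2·u) du = -e^(-2·u)/2, the numerator is 1/2 - e^(-16/5)/2 and the denominator is 1/2.
Taking the ratio, P = 0.95924.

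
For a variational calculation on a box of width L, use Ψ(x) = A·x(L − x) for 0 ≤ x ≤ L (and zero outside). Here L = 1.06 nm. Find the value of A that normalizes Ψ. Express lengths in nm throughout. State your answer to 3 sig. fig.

A ≈ 4.73 nm^(-5/2)

Normalization requires ∫|Ψ|² dx = 1, integrated from 0 to L.
Expanding the polynomial and integrating term by term, ∫|Ψ|² dx = A²·(L^5/30).
With L = 1.06: A² = 22.42 and A = 4.735.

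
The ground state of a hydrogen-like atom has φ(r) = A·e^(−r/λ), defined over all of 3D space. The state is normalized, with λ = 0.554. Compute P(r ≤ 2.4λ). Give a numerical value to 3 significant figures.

P ≈ 0.857

P = ∫ |φ|² 4πr² dr over r ≤ 2.4λ.
A² is fixed by ∫₀^∞ 4πr²|φ|² dr = 1, i.e. A² = (π·λ^3)^(−1).
In terms of u = r/λ (A², 4π and the length scale all cancel between numerator and denominator), P = [∫_{0}^{2.4} u^2·e^(-2·u) du] / [∫_{0}^{∞} u^2·e^(-2·u) du].
With ∫ u^2·e^(-2·u) du = -(2·u^2 + 2·u + 1)·e^(-2·u)/4 + C, the region integral is 1/4 - 433·e^(-24/5)/100 and the full one is 1/4.
This evaluates to P = 0.8575.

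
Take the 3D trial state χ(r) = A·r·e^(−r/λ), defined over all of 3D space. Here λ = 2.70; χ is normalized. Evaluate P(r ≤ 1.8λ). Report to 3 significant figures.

Integrate the radial probability density 4πr²|χ|² over r ≤ 1.8λ.
A² is fixed by ∫₀^∞ 4πr²|χ|² dr = 1, i.e. A² = (3·π·λ^5)^(−1).
In terms of u = r/λ (A², 4π and the length scale all cancel between numerator and denominator), P = [∫_{0}^{1.8} u^4·e^(-2·u) du] / [∫_{0}^{∞} u^4·e^(-2·u) du].
With ∫ u^4·e^(-2·u) du = -(u^4/2 + u^3 + 3·u^2/2 + 3·u/2 + 3/4)·e^(-2·u) + C, the region integral is ≈ 0.22017 and the full one is 3/4.
This evaluates to P = 0.2936.

P ≈ 0.294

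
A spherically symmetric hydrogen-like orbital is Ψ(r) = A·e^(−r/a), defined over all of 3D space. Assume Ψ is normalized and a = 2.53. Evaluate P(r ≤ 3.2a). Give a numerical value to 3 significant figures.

P = ∫ |Ψ|² 4πr² dr over r ≤ 3.2a.
A² is fixed by ∫₀^∞ 4πr²|Ψ|² dr = 1, i.e. A² = (π·a^3)^(−1).
Substituting u = r/a, A², 4π and the length scale all cancel in the ratio: P = ∫_{0}^{3.2} u^2·e^(-2·u) du / ∫_{0}^{∞} u^2·e^(-2·u) du.
With ∫ u^2·e^(-2·u) du = -(2·u^2 + 2·u + 1)·e^(-2·u)/4 + C, the region integral is 1/4 - 697·e^(-32/5)/100 and the full one is 1/4.
This evaluates to P = 0.9537.

P ≈ 0.954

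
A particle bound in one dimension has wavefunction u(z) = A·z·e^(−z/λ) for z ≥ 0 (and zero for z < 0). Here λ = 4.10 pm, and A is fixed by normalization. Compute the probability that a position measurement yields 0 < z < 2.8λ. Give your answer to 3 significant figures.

P = ∫_{0}^{2.8λ} |u(z)|² dz.
The normalization integral ∫|u|²dz over the whole domain equals λ^3/4·A², and A² cancels in the ratio.
Substituting t = z/λ, A² and the length scale cancel in the ratio: P = ∫_{0}^{2.8} t^2·e^(-2·t) dt / ∫_{0}^{∞} t^2·e^(-2·t) dt.
With ∫ t^2·e^(-2·t) dt = -(2·t^2 + 2·t + 1)·e^(-2·t)/4 + C, the region integral is 1/4 - 557·e^(-28/5)/100 and the full one is 1/4.
Evaluating gives P = 0.9176.

P ≈ 0.918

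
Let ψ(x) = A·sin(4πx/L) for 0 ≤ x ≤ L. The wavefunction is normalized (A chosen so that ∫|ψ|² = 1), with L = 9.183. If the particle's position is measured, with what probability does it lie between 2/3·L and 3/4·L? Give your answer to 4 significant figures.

P = ∫_{2/3·L}^{3/4·L} |ψ(x)|² dx.
With A² fixed by ∫|ψ|² = 1, i.e. A² = (L/2)^(−1), substitute and integrate.
Let u = x/L; then A² and the length scale cancel, so P = ∫_{2/3}^{3/4} sin(4·π·u)^2 du ÷ ∫_{0}^{1} sin(4·π·u)^2 du.
An antiderivative of sin(4·π·u)^2 is u/2 - sin(4·π·u)·cos(4·π·u)/(8·π); evaluating from 2/3 to 3/4 gives -√(3)/(32·π) + 1/24, while the full integral is 1/2.
This works out to P = (-√(3)/16 + π/12)/π.

P ≈ 0.04888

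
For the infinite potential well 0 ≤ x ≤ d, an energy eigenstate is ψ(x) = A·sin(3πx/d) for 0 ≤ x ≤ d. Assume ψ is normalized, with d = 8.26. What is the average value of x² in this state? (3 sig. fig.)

⟨x²⟩ = ∫ x^2 |ψ|² dx over the full domain.
Evaluating both integrals, ⟨x²⟩ = -d^2/(18·π^2) + d^2/3.
With d = 8.26, ⟨x^2⟩ = 22.36.

⟨x^2⟩ ≈ 22.4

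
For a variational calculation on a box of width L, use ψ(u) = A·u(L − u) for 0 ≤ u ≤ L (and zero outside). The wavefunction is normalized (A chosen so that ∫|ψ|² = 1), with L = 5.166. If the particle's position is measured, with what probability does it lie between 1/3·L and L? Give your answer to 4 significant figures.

P ≈ 0.7901

|ψ|² is the probability density, so P = ∫_{1/3·L}^{L} |ψ|² du.
The normalization integral ∫|ψ|²du over the whole domain equals L^5/30·A², and A² cancels in the ratio.
In terms of t = u/L (A² and the length scale cancel between numerator and denominator), P = [∫_{1/3}^{1} t^2·(1 - t)^2 dt] / [∫_{0}^{1} t^2·(1 - t)^2 dt].
Using ∫ t^2·(1 - t)^2 dt = t^3·(6·t^2 - 15·t + 10)/30, the numerator is 32/1215 and the denominator is 1/30.
The result is P = 64/81.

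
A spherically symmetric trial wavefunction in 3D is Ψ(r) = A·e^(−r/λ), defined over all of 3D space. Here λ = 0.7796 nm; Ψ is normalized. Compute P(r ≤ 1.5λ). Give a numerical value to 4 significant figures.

P = ∫ |Ψ|² 4πr² dr over r ≤ 1.5λ.
A² is fixed by ∫₀^∞ 4πr²|Ψ|² dr = 1, i.e. A² = (π·λ^3)^(−1).
Substituting u = r/λ, A², 4π and the length scale all cancel in the ratio: P = ∫_{0}^{1.5} u^2·e^(-2·u) du / ∫_{0}^{∞} u^2·e^(-2·u) du.
An antiderivative of u^2·e^(-2·u) is -(2·u^2 + 2·u + 1)·e^(-2·u)/4; evaluating from 0 to 1.5 gives 1/4 - 17·e^(-3)/8, while the full integral is 1/4.
Taking the ratio yields P = 0.57681.

P ≈ 0.5768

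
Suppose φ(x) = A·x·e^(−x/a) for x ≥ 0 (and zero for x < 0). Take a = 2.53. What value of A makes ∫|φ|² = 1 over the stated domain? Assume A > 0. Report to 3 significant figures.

A ≈ 0.497

We need A² ∫|f|² dx = 1, taking the integral from 0 to ∞.
Using ∫₀^∞ xⁿ e^(−αx) dx = n!/αⁿ⁺¹, carrying out the integral gives A² · a^3/4.
With a = 2.53: A² = 0.2470 and A = 0.4970.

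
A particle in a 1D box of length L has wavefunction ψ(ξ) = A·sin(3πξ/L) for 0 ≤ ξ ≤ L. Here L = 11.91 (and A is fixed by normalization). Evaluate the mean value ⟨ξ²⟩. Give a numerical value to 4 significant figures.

⟨ξ^2⟩ ≈ 46.48

⟨ξ²⟩ = ∫ ξ^2 |ψ|² dξ over the full domain.
Evaluating both integrals, ⟨ξ²⟩ = -L^2/(18·π^2) + L^2/3.
With L = 11.91, ⟨ξ^2⟩ = 46.484.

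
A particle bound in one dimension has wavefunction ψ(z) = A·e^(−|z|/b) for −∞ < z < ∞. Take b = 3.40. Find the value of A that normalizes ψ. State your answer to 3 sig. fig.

A ≈ 0.542

We need A² ∫|f|² dz = 1, taking the integral from −∞ to ∞.
Recall ∫₀^∞ z^m e^(−z/β) dz = m!·β^(m+1), the integral (without the A² prefactor) comes out to b.
Hence A² = 1/[b].
Substituting b = 3.40 gives A² = 0.2941, so A = 0.5423.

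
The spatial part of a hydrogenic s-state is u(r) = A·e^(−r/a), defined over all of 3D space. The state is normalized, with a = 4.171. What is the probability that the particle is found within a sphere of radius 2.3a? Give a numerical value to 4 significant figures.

Integrate the radial probability density 4πr²|u|² over r ≤ 2.3a.
The full normalization integral is A²·[π·a^3] = 1, fixing A².
Substituting t = r/a, A², 4π and the length scale all cancel in the ratio: P = ∫_{0}^{2.3} t^2·e^(-2·t) dt / ∫_{0}^{∞} t^2·e^(-2·t) dt.
With ∫ t^2·e^(-2·t) dt = -(2·t^2 + 2·t + 1)·e^(-2·t)/4 + C, the region integral is 1/4 - 809·e^(-23/5)/200 and the full one is 1/4.
The region integral divided by the full integral gives P = 0.83736.

P ≈ 0.8374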